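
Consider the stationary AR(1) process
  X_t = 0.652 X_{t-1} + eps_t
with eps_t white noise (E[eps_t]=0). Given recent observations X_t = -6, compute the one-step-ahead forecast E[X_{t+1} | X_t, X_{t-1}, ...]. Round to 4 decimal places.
E[X_{t+1} \mid \mathcal F_t] = -3.9120

For an AR(p) model X_t = c + sum_i phi_i X_{t-i} + eps_t, the
one-step-ahead conditional mean is
  E[X_{t+1} | X_t, ...] = c + sum_i phi_i X_{t+1-i}.
Substitute known values:
  E[X_{t+1} | ...] = (0.652) * (-6)
                   = -3.9120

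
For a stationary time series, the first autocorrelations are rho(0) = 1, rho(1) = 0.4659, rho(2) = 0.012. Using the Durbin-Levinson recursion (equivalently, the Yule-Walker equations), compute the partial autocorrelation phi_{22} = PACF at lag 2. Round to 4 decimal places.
\phi_{22} = -0.2619

The PACF at lag k is phi_{kk}, the last component of the solution
to the Yule-Walker system G_k phi = r_k where
  (G_k)_{ij} = rho(|i - j|), (r_k)_i = rho(i), i,j = 1..k.
Equivalently, Durbin-Levinson gives phi_{kk} iteratively:
  phi_{11} = rho(1)
  phi_{kk} = [rho(k) - sum_{j=1..k-1} phi_{k-1,j} rho(k-j)]
            / [1 - sum_{j=1..k-1} phi_{k-1,j} rho(j)],
  phi_{k,j} = phi_{k-1,j} - phi_{kk} phi_{k-1,k-j},  j = 1..k-1.
Step k = 1:
  phi_11 = rho(1) = 0.4659.
Step k = 2:
  phi_22 = [rho(2) - phi_11 rho(1)] / [1 - phi_11 rho(1)] = [0.012 - (0.4659)(0.4659)] / [1 - (0.4659)(0.4659)]
         = -0.20506281 / 0.78293719 = -0.2619.
Therefore phi_{22} = -0.2619.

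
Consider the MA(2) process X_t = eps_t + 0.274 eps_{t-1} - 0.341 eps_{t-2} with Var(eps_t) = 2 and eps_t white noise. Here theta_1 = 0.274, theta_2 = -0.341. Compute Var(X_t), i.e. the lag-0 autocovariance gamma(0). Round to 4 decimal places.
\gamma(0) = 2.3827

For an MA(q) process X_t = eps_t + sum_i theta_i eps_{t-i} with
Var(eps_t) = sigma^2, the variance is
  gamma(0) = sigma^2 * (1 + sum_i theta_i^2).
  sum_i theta_i^2 = (0.274)^2 + (-0.341)^2 = 0.075076 + 0.116281 = 0.191357.
  gamma(0) = 2 * (1 + 0.191357) = 2 * 1.191357 = 2.382714, which rounds to 2.3827.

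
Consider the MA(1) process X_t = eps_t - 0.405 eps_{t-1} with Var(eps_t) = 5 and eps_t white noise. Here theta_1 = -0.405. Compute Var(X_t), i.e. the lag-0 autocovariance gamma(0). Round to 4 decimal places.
\gamma(0) = 5.8201

For an MA(q) process X_t = eps_t + sum_i theta_i eps_{t-i} with
Var(eps_t) = sigma^2, the variance is
  gamma(0) = sigma^2 * (1 + sum_i theta_i^2).
  sum_i theta_i^2 = (-0.405)^2 = 0.164025.
  gamma(0) = 5 * (1 + 0.164025) = 5 * 1.164025 = 5.820125, which rounds to 5.8201.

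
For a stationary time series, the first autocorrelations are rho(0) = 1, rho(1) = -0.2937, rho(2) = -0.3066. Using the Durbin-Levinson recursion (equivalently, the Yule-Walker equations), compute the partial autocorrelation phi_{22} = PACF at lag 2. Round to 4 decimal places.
\phi_{22} = -0.4299

The PACF at lag k is phi_{kk}, the last component of the solution
to the Yule-Walker system G_k phi = r_k where
  (G_k)_{ij} = rho(|i - j|), (r_k)_i = rho(i), i,j = 1..k.
Equivalently, Durbin-Levinson gives phi_{kk} iteratively:
  phi_{11} = rho(1)
  phi_{kk} = [rho(k) - sum_{j=1..k-1} phi_{k-1,j} rho(k-j)]
            / [1 - sum_{j=1..k-1} phi_{k-1,j} rho(j)],
  phi_{k,j} = phi_{k-1,j} - phi_{kk} phi_{k-1,k-j},  j = 1..k-1.
Step k = 1:
  phi_11 = rho(1) = -0.2937.
Step k = 2:
  phi_22 = [rho(2) - phi_11 rho(1)] / [1 - phi_11 rho(1)] = [-0.3066 - (-0.2937)(-0.2937)] / [1 - (-0.2937)(-0.2937)]
         = -0.39285969 / 0.91374031 = -0.4299.
Therefore phi_{22} = -0.4299.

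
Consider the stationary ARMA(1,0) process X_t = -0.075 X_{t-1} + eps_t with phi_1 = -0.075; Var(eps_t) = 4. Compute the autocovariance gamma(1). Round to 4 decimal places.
\gamma(1) = -0.3017

Multiply the model equation by X_{t-k} and take expectations. With theta_0 = psi_0 = 1 and psi_j the MA(infinity) weights, this gives
  gamma(k) - sum_i phi_i gamma(k-i) = c_k,
  c_k = sigma^2 * sum_{j=k..q} theta_j psi_{j-k}   (c_k = 0 for k > q),
using gamma(-m) = gamma(m).
Pure AR (q = 0): c_0 = sigma^2 = 4, c_k = 0 for k >= 1.
Equations for k = 0 and k = 1 (AR order 1):
  gamma(0) = phi_1 gamma(1) + c_0
  gamma(1) = phi_1 gamma(0) + c_1
Substituting the second into the first: gamma(0) (1 - phi_1^2) = c_0 + phi_1 c_1, so
  gamma(0) = c_0 / (1 - phi_1^2) = 4 / (1 - (-0.075)^2) = 4 / 0.994375 = 4.022627.
  gamma(1) = phi_1 gamma(0) = (-0.075)(4.022627) = -0.301697.
Therefore gamma(1) = -0.3017 (to 4 decimal places).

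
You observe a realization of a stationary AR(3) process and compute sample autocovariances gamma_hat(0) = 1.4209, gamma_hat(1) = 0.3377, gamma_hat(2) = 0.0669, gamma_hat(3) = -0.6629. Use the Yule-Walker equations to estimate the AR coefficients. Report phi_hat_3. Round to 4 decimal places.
\hat\phi_{3} = -0.5040

The Yule-Walker equations for an AR(p) process read, in matrix form,
  Gamma_p phi = r_p,   with   (Gamma_p)_{ij} = gamma(|i - j|),
                       (r_p)_i = gamma(i),   i,j = 1..p.
Substitute the sample gammas (Toeplitz matrix and right-hand side of size 3):
  Gamma_p = [[1.4209, 0.3377, 0.0669], [0.3377, 1.4209, 0.3377], [0.0669, 0.3377, 1.4209]]
  r_p     = [0.3377, 0.0669, -0.6629]
Written out (R1..R3):
  (R1) 1.4209 phi_1 + 0.3377 phi_2 + 0.0669 phi_3 = 0.3377
  (R2) 0.3377 phi_1 + 1.4209 phi_2 + 0.3377 phi_3 = 0.0669
  (R3) 0.0669 phi_1 + 0.3377 phi_2 + 1.4209 phi_3 = -0.6629
Gaussian elimination:
  R2 <- R2 - (0.3377/1.4209) R1 = R2 - (0.237666) R1:  1.34064 phi_2 + 0.3218 phi_3 = -0.01336
  R3 <- R3 - (0.0669/1.4209) R1 = R3 - (0.047083) R1:  0.3218 phi_2 + 1.41775 phi_3 = -0.6788
  R3 <- R3 - (0.3218/1.34064) R2 = R3 - (0.240035) R2:  1.340507 phi_3 = -0.675593
Back-substitution:
  phi_hat_3 = -0.675593 / 1.340507 = -0.503983
  phi_hat_2 = (-0.01336 - (0.3218)(-0.503983)) / 1.34064 = 0.111008
  phi_hat_1 = (0.3377 - (0.3377)(0.111008) - (0.0669)(-0.503983)) / 1.4209 = 0.235012
So phi_hat = [0.2350, 0.1110, -0.5040].
Therefore phi_hat_3 = -0.5040.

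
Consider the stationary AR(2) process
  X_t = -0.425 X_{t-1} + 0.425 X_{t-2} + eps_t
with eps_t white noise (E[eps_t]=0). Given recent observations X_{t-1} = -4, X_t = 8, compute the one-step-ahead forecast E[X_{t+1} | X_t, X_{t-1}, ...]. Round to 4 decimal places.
E[X_{t+1} \mid \mathcal F_t] = -5.1000

For an AR(p) model X_t = c + sum_i phi_i X_{t-i} + eps_t, the
one-step-ahead conditional mean is
  E[X_{t+1} | X_t, ...] = c + sum_i phi_i X_{t+1-i}.
Substitute known values:
  E[X_{t+1} | ...] = (-0.425) * (8) + (0.425) * (-4)
                   = -5.1000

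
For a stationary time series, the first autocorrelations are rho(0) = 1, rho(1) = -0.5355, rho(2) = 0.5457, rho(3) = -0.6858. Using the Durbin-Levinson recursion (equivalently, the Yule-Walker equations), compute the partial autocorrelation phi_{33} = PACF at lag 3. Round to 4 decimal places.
\phi_{33} = -0.4930

The PACF at lag k is phi_{kk}, the last component of the solution
to the Yule-Walker system G_k phi = r_k where
  (G_k)_{ij} = rho(|i - j|), (r_k)_i = rho(i), i,j = 1..k.
Equivalently, Durbin-Levinson gives phi_{kk} iteratively:
  phi_{11} = rho(1)
  phi_{kk} = [rho(k) - sum_{j=1..k-1} phi_{k-1,j} rho(k-j)]
            / [1 - sum_{j=1..k-1} phi_{k-1,j} rho(j)],
  phi_{k,j} = phi_{k-1,j} - phi_{kk} phi_{k-1,k-j},  j = 1..k-1.
Step k = 1:
  phi_11 = rho(1) = -0.5355.
Step k = 2:
  phi_22 = [rho(2) - phi_11 rho(1)] / [1 - phi_11 rho(1)] = [0.5457 - (-0.5355)(-0.5355)] / [1 - (-0.5355)(-0.5355)]
         = 0.25893975 / 0.71323975 = 0.363047.
  Update: phi_21 = phi_11 - phi_22 phi_11 = -0.5355 - (0.363047)(-0.5355) = -0.341088.
Step k = 3:
  phi_33 = [rho(3) - phi_21 rho(2) - phi_22 rho(1)] / [1 - phi_21 rho(1) - phi_22 rho(2)]
    numerator   = -0.6858 - (-0.341088)(0.5457) - (0.363047)(-0.5355) = -0.30525636
    denominator = 1 - (-0.341088)(-0.5355) - (0.363047)(0.5457) = 0.61923238
  phi_33 = -0.30525636 / 0.61923238 = -0.493.
Therefore phi_{33} = -0.4930.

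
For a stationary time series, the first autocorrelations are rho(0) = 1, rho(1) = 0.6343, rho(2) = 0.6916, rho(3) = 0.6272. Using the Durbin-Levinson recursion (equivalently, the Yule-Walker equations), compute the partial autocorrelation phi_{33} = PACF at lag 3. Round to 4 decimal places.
\phi_{33} = 0.2050

The PACF at lag k is phi_{kk}, the last component of the solution
to the Yule-Walker system G_k phi = r_k where
  (G_k)_{ij} = rho(|i - j|), (r_k)_i = rho(i), i,j = 1..k.
Equivalently, Durbin-Levinson gives phi_{kk} iteratively:
  phi_{11} = rho(1)
  phi_{kk} = [rho(k) - sum_{j=1..k-1} phi_{k-1,j} rho(k-j)]
            / [1 - sum_{j=1..k-1} phi_{k-1,j} rho(j)],
  phi_{k,j} = phi_{k-1,j} - phi_{kk} phi_{k-1,k-j},  j = 1..k-1.
Step k = 1:
  phi_11 = rho(1) = 0.6343.
Step k = 2:
  phi_22 = [rho(2) - phi_11 rho(1)] / [1 - phi_11 rho(1)] = [0.6916 - (0.6343)(0.6343)] / [1 - (0.6343)(0.6343)]
         = 0.28926351 / 0.59766351 = 0.483991.
  Update: phi_21 = phi_11 - phi_22 phi_11 = 0.6343 - (0.483991)(0.6343) = 0.327305.
Step k = 3:
  phi_33 = [rho(3) - phi_21 rho(2) - phi_22 rho(1)] / [1 - phi_21 rho(1) - phi_22 rho(2)]
    numerator   = 0.6272 - (0.327305)(0.6916) - (0.483991)(0.6343) = 0.09384079
    denominator = 1 - (0.327305)(0.6343) - (0.483991)(0.6916) = 0.4576627
  phi_33 = 0.09384079 / 0.4576627 = 0.205.
Therefore phi_{33} = 0.2050.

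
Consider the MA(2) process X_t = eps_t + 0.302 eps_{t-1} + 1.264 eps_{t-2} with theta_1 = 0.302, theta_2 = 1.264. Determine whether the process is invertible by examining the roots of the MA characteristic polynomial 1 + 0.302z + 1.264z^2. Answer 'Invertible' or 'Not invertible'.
\text{Not invertible}

The MA(q) characteristic polynomial is P(z) = 1 + 0.302z + 1.264z^2.
Invertibility requires all roots to lie outside the unit circle, i.e. |z| > 1 for every root.
Set 1 + (0.302) z + (1.264) z^2 = 0, i.e. a z^2 + b z + c = 0 with a = 1.264, b = 0.302, c = 1.
Discriminant D = b^2 - 4ac = (0.302)^2 - 4*(1.264)*1 = 0.091204 - (5.056) = -4.964796.
D < 0, so the roots are the complex-conjugate pair z = (-b +/- i sqrt(-D)) / (2a) = -0.1195 +/- 0.8814i.
For a conjugate pair |z|^2 = z * conj(z) = (product of roots) = c/a = 1/(1.264) = 0.791139, so |z| = sqrt(0.791139) = 0.8895 for both roots.
Moduli of all roots: 0.8895, 0.8895.
All moduli strictly greater than 1? No.
Verdict: Not invertible.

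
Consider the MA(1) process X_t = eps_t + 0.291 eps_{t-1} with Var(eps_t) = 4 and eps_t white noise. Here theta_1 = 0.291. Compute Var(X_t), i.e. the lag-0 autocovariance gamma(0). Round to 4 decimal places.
\gamma(0) = 4.3387

For an MA(q) process X_t = eps_t + sum_i theta_i eps_{t-i} with
Var(eps_t) = sigma^2, the variance is
  gamma(0) = sigma^2 * (1 + sum_i theta_i^2).
  sum_i theta_i^2 = (0.291)^2 = 0.084681.
  gamma(0) = 4 * (1 + 0.084681) = 4 * 1.084681 = 4.338724, which rounds to 4.3387.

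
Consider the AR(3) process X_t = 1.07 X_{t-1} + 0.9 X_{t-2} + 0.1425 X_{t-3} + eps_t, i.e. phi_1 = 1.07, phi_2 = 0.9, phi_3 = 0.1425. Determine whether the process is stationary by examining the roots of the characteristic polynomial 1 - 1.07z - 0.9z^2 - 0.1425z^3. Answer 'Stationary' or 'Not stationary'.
\text{Not stationary}

The AR(p) characteristic polynomial is P(z) = 1 - 1.07z - 0.9z^2 - 0.1425z^3.
Stationarity requires all roots to lie outside the unit circle, i.e. |z| > 1 for every root.
Degree 3: look for a simple real root z0 first, then factor out (1 - z/z0) and solve the remaining quadratic.
Testing z0 = -4: P(-4) = 1 + (-1.07)(-4) + (-0.9)(-4)^2 + (-0.1425)(-4)^3
  = 1 + (4.28) + (-14.4) + (9.12) = 0.  So z_0 = -4 is a root, |z_0| = 4.
Divide out the factor (1 + 0.25 z) = (1 - z/z0) (since 1/z0 = -0.25):
  P(z) = (1 + 0.25 z)(1 + (-1.32) z + (-0.57) z^2)
  [check: z-coef -1.32 - (-0.25) = -1.07; z^2-coef -0.57 - (-0.25)(-1.32) = -0.9; z^3-coef -(-0.25)(-0.57) = -0.1425.]
Remaining roots from the quadratic factor 1 + (-1.32) z + (-0.57) z^2:
  Set 1 + (-1.32) z + (-0.57) z^2 = 0, i.e. a z^2 + b z + c = 0 with a = -0.57, b = -1.32, c = 1.
  Discriminant D = b^2 - 4ac = (-1.32)^2 - 4*(-0.57)*1 = 1.7424 - (-2.28) = 4.0224.
  D >= 0, so the roots are real: z = (-b +/- sqrt(D)) / (2a) = (1.32 +/- 2.005592) / (-1.14).
    z_1 = (1.32 + 2.005592) / (-1.14) = -2.9172,   |z_1| = 2.9172.
    z_2 = (1.32 - 2.005592) / (-1.14) = 0.6014,   |z_2| = 0.6014.
Moduli of all roots: 4.0000, 2.9172, 0.6014.
All moduli strictly greater than 1? No.
Verdict: Not stationary.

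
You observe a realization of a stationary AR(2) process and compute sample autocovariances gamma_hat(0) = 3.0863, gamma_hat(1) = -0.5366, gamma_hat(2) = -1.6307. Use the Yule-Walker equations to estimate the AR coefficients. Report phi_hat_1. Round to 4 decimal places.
\hat\phi_{1} = -0.2740

The Yule-Walker equations for an AR(p) process read, in matrix form,
  Gamma_p phi = r_p,   with   (Gamma_p)_{ij} = gamma(|i - j|),
                       (r_p)_i = gamma(i),   i,j = 1..p.
Substitute the sample gammas (Toeplitz matrix and right-hand side of size 2):
  Gamma_p = [[3.0863, -0.5366], [-0.5366, 3.0863]]
  r_p     = [-0.5366, -1.6307]
Written out:
  3.0863 phi_1 - 0.5366 phi_2 = -0.5366
  -0.5366 phi_1 + 3.0863 phi_2 = -1.6307
Solve by Cramer's rule:
  det = gamma(0)^2 - gamma(1)^2 = (3.0863)^2 - (-0.5366)^2 = 9.52524769 - 0.28793956 = 9.23730813
  phi_hat_1 = [gamma(1) gamma(0) - gamma(1) gamma(2)] / det = [(-0.5366)(3.0863) - (-0.5366)(-1.6307)] / 9.23730813 = -2.5311422 / 9.23730813 = -0.274
  phi_hat_2 = [gamma(0) gamma(2) - gamma(1)^2] / det = [(3.0863)(-1.6307) - (-0.5366)^2] / 9.23730813 = -5.32076897 / 9.23730813 = -0.576
So phi_hat = [-0.2740, -0.5760].
Therefore phi_hat_1 = -0.2740.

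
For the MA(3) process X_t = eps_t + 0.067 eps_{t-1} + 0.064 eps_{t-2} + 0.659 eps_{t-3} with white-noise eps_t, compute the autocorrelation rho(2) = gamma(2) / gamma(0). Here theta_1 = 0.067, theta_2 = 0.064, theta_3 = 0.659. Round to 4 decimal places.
\rho(2) = 0.0750

For an MA(q) process with theta_0 = 1, the autocovariance is
  gamma(k) = sigma^2 * sum_{i=0..q-k} theta_i * theta_{i+k},
and rho(k) = gamma(k) / gamma(0). Sigma^2 cancels.
  numerator   = (1)*(0.064) + (0.067)*(0.659) = 0.108153.
  denominator = (1)^2 + (0.067)^2 + (0.064)^2 + (0.659)^2 = 1.442866.
  rho(2) = 0.108153 / 1.442866 = 0.0750.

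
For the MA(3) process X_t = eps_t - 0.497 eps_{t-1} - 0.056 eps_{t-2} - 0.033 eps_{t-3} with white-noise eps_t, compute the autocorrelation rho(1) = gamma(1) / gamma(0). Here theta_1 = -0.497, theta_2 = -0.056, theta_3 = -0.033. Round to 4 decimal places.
\rho(1) = -0.3735

For an MA(q) process with theta_0 = 1, the autocovariance is
  gamma(k) = sigma^2 * sum_{i=0..q-k} theta_i * theta_{i+k},
and rho(k) = gamma(k) / gamma(0). Sigma^2 cancels.
  numerator   = (1)*(-0.497) + (-0.497)*(-0.056) + (-0.056)*(-0.033) = -0.46732.
  denominator = (1)^2 + (-0.497)^2 + (-0.056)^2 + (-0.033)^2 = 1.251234.
  rho(1) = -0.46732 / 1.251234 = -0.3735.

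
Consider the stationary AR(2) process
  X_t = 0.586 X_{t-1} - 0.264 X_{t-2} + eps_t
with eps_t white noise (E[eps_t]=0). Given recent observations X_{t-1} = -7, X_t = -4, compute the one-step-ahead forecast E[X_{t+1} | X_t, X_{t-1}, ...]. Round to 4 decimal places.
E[X_{t+1} \mid \mathcal F_t] = -0.4960

For an AR(p) model X_t = c + sum_i phi_i X_{t-i} + eps_t, the
one-step-ahead conditional mean is
  E[X_{t+1} | X_t, ...] = c + sum_i phi_i X_{t+1-i}.
Substitute known values:
  E[X_{t+1} | ...] = (0.586) * (-4) + (-0.264) * (-7)
                   = -0.4960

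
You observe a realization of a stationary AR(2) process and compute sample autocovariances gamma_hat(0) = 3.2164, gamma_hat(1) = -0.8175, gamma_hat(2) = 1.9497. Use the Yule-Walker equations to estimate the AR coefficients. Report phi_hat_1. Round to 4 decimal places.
\hat\phi_{1} = -0.1070

The Yule-Walker equations for an AR(p) process read, in matrix form,
  Gamma_p phi = r_p,   with   (Gamma_p)_{ij} = gamma(|i - j|),
                       (r_p)_i = gamma(i),   i,j = 1..p.
Substitute the sample gammas (Toeplitz matrix and right-hand side of size 2):
  Gamma_p = [[3.2164, -0.8175], [-0.8175, 3.2164]]
  r_p     = [-0.8175, 1.9497]
Written out:
  3.2164 phi_1 - 0.8175 phi_2 = -0.8175
  -0.8175 phi_1 + 3.2164 phi_2 = 1.9497
Solve by Cramer's rule:
  det = gamma(0)^2 - gamma(1)^2 = (3.2164)^2 - (-0.8175)^2 = 10.34522896 - 0.66830625 = 9.67692271
  phi_hat_1 = [gamma(1) gamma(0) - gamma(1) gamma(2)] / det = [(-0.8175)(3.2164) - (-0.8175)(1.9497)] / 9.67692271 = -1.03552725 / 9.67692271 = -0.107
  phi_hat_2 = [gamma(0) gamma(2) - gamma(1)^2] / det = [(3.2164)(1.9497) - (-0.8175)^2] / 9.67692271 = 5.60270883 / 9.67692271 = 0.579
So phi_hat = [-0.1070, 0.5790].
Therefore phi_hat_1 = -0.1070.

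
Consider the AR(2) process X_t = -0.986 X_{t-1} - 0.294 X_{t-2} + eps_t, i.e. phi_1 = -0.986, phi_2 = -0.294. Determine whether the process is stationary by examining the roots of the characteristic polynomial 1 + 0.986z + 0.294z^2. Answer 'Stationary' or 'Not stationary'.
\text{Stationary}

The AR(p) characteristic polynomial is P(z) = 1 + 0.986z + 0.294z^2.
Stationarity requires all roots to lie outside the unit circle, i.e. |z| > 1 for every root.
Set 1 + (0.986) z + (0.294) z^2 = 0, i.e. a z^2 + b z + c = 0 with a = 0.294, b = 0.986, c = 1.
Discriminant D = b^2 - 4ac = (0.986)^2 - 4*(0.294)*1 = 0.972196 - (1.176) = -0.203804.
D < 0, so the roots are the complex-conjugate pair z = (-b +/- i sqrt(-D)) / (2a) = -1.6769 +/- 0.7678i.
For a conjugate pair |z|^2 = z * conj(z) = (product of roots) = c/a = 1/(0.294) = 3.401361, so |z| = sqrt(3.401361) = 1.8443 for both roots.
Moduli of all roots: 1.8443, 1.8443.
All moduli strictly greater than 1? Yes.
Verdict: Stationary.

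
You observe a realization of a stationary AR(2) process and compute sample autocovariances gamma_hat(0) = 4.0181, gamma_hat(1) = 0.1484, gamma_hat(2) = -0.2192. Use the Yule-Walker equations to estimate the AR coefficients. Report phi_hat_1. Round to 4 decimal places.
\hat\phi_{1} = 0.0390

The Yule-Walker equations for an AR(p) process read, in matrix form,
  Gamma_p phi = r_p,   with   (Gamma_p)_{ij} = gamma(|i - j|),
                       (r_p)_i = gamma(i),   i,j = 1..p.
Substitute the sample gammas (Toeplitz matrix and right-hand side of size 2):
  Gamma_p = [[4.0181, 0.1484], [0.1484, 4.0181]]
  r_p     = [0.1484, -0.2192]
Written out:
  4.0181 phi_1 + 0.1484 phi_2 = 0.1484
  0.1484 phi_1 + 4.0181 phi_2 = -0.2192
Solve by Cramer's rule:
  det = gamma(0)^2 - gamma(1)^2 = (4.0181)^2 - (0.1484)^2 = 16.14512761 - 0.02202256 = 16.12310505
  phi_hat_1 = [gamma(1) gamma(0) - gamma(1) gamma(2)] / det = [(0.1484)(4.0181) - (0.1484)(-0.2192)] / 16.12310505 = 0.62881532 / 16.12310505 = 0.039
  phi_hat_2 = [gamma(0) gamma(2) - gamma(1)^2] / det = [(4.0181)(-0.2192) - (0.1484)^2] / 16.12310505 = -0.90279008 / 16.12310505 = -0.056
So phi_hat = [0.0390, -0.0560].
Therefore phi_hat_1 = 0.0390.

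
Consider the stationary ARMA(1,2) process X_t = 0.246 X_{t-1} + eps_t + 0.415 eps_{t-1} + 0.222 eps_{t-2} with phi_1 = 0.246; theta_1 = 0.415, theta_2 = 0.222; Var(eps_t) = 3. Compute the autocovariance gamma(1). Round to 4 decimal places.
\gamma(1) = 2.8619

Multiply the model equation by X_{t-k} and take expectations. With theta_0 = psi_0 = 1 and psi_j the MA(infinity) weights, this gives
  gamma(k) - sum_i phi_i gamma(k-i) = c_k,
  c_k = sigma^2 * sum_{j=k..q} theta_j psi_{j-k}   (c_k = 0 for k > q),
using gamma(-m) = gamma(m).
psi-weights needed (psi_j = theta_j + sum_i phi_i psi_{j-i}):
  psi_1 = theta_1 + phi_1 = 0.415 + (0.246) = 0.661
  psi_2 = theta_2 + phi_1 psi_1 = 0.222 + (0.246)(0.661) = 0.384606
Right-hand sides:
  c_0 = sigma^2 (1 + theta_1 psi_1 + theta_2 psi_2) = 3 * (1 + (0.415)(0.661) + (0.222)(0.384606)) = 3 * 1.359698 = 4.079093
  c_1 = sigma^2 (theta_1 + theta_2 psi_1) = 3 * (0.415 + (0.222)(0.661)) = 1.685226
  c_2 = sigma^2 theta_2 = 3 * (0.222) = 0.666
Equations for k = 0 and k = 1 (AR order 1):
  gamma(0) = phi_1 gamma(1) + c_0
  gamma(1) = phi_1 gamma(0) + c_1
Substituting the second into the first: gamma(0) (1 - phi_1^2) = c_0 + phi_1 c_1, so
  gamma(0) = (c_0 + phi_1 c_1) / (1 - phi_1^2) = (4.079093 + (0.246)(1.685226)) / (1 - (0.246)^2) = 4.493658 / 0.939484 = 4.783113.
  gamma(1) = phi_1 gamma(0) + c_1 = (0.246)(4.783113) + (1.685226) = 2.861872.
Therefore gamma(1) = 2.8619 (to 4 decimal places).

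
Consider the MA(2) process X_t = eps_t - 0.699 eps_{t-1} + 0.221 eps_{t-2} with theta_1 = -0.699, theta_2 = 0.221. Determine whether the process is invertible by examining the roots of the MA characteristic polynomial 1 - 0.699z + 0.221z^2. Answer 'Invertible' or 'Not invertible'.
\text{Invertible}

The MA(q) characteristic polynomial is P(z) = 1 - 0.699z + 0.221z^2.
Invertibility requires all roots to lie outside the unit circle, i.e. |z| > 1 for every root.
Set 1 + (-0.699) z + (0.221) z^2 = 0, i.e. a z^2 + b z + c = 0 with a = 0.221, b = -0.699, c = 1.
Discriminant D = b^2 - 4ac = (-0.699)^2 - 4*(0.221)*1 = 0.488601 - (0.884) = -0.395399.
D < 0, so the roots are the complex-conjugate pair z = (-b +/- i sqrt(-D)) / (2a) = 1.5814 +/- 1.4226i.
For a conjugate pair |z|^2 = z * conj(z) = (product of roots) = c/a = 1/(0.221) = 4.524887, so |z| = sqrt(4.524887) = 2.1272 for both roots.
Moduli of all roots: 2.1272, 2.1272.
All moduli strictly greater than 1? Yes.
Verdict: Invertible.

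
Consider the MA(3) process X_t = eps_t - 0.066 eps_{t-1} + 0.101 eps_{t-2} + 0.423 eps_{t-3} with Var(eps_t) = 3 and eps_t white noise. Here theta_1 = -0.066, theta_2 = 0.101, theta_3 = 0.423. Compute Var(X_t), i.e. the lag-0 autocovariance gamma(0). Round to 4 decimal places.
\gamma(0) = 3.5805

For an MA(q) process X_t = eps_t + sum_i theta_i eps_{t-i} with
Var(eps_t) = sigma^2, the variance is
  gamma(0) = sigma^2 * (1 + sum_i theta_i^2).
  sum_i theta_i^2 = (-0.066)^2 + (0.101)^2 + (0.423)^2 = 0.004356 + 0.010201 + 0.178929 = 0.193486.
  gamma(0) = 3 * (1 + 0.193486) = 3 * 1.193486 = 3.580458, which rounds to 3.5805.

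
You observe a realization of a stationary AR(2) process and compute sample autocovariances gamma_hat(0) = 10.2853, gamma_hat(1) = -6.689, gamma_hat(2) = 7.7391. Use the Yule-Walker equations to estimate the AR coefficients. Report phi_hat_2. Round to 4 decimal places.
\hat\phi_{2} = 0.5710

The Yule-Walker equations for an AR(p) process read, in matrix form,
  Gamma_p phi = r_p,   with   (Gamma_p)_{ij} = gamma(|i - j|),
                       (r_p)_i = gamma(i),   i,j = 1..p.
Substitute the sample gammas (Toeplitz matrix and right-hand side of size 2):
  Gamma_p = [[10.2853, -6.689], [-6.689, 10.2853]]
  r_p     = [-6.689, 7.7391]
Written out:
  10.2853 phi_1 - 6.689 phi_2 = -6.689
  -6.689 phi_1 + 10.2853 phi_2 = 7.7391
Solve by Cramer's rule:
  det = gamma(0)^2 - gamma(1)^2 = (10.2853)^2 - (-6.689)^2 = 105.78739609 - 44.742721 = 61.04467509
  phi_hat_1 = [gamma(1) gamma(0) - gamma(1) gamma(2)] / det = [(-6.689)(10.2853) - (-6.689)(7.7391)] / 61.04467509 = -17.0315318 / 61.04467509 = -0.279
  phi_hat_2 = [gamma(0) gamma(2) - gamma(1)^2] / det = [(10.2853)(7.7391) - (-6.689)^2] / 61.04467509 = 34.85624423 / 61.04467509 = 0.571
So phi_hat = [-0.2790, 0.5710].
Therefore phi_hat_2 = 0.5710.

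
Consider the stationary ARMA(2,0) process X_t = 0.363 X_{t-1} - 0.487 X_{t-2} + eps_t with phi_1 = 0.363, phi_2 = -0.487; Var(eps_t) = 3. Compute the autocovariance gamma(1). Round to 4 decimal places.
\gamma(1) = 1.0209

Multiply the model equation by X_{t-k} and take expectations. With theta_0 = psi_0 = 1 and psi_j the MA(infinity) weights, this gives
  gamma(k) - sum_i phi_i gamma(k-i) = c_k,
  c_k = sigma^2 * sum_{j=k..q} theta_j psi_{j-k}   (c_k = 0 for k > q),
using gamma(-m) = gamma(m).
Pure AR (q = 0): c_0 = sigma^2 = 3, c_k = 0 for k >= 1.
Equations for k = 0, 1, 2 (AR order 2, c_2 = 0):
  (E0) gamma(0) = phi_1 gamma(1) + phi_2 gamma(2) + c_0
  (E1) gamma(1) = phi_1 gamma(0) + phi_2 gamma(1) + c_1
  (E2) gamma(2) = phi_1 gamma(1) + phi_2 gamma(0)
From (E1): gamma(1) = A gamma(0) + B with
  A = phi_1 / (1 - phi_2) = 0.363 / 1.487 = 0.244116,   B = c_1 / (1 - phi_2) = 0 / 1.487 = 0.
Insert (E2) into (E0): gamma(0) (1 - phi_2^2) = phi_1 (1 + phi_2) gamma(1) + c_0.
  phi_1 (1 + phi_2) = (0.363)(0.513) = 0.186219,   1 - phi_2^2 = 0.762831.
Replace gamma(1) by A gamma(0) + B and collect gamma(0):
  gamma(0) [0.762831 - (0.186219)(0.244116)] = c_0 = 3
  gamma(0) * 0.717372 = 3
  gamma(0) = 3 / 0.717372 = 4.181931.
  gamma(1) = A gamma(0) = (0.244116)(4.181931) = 1.020875.
Therefore gamma(1) = 1.0209 (to 4 decimal places).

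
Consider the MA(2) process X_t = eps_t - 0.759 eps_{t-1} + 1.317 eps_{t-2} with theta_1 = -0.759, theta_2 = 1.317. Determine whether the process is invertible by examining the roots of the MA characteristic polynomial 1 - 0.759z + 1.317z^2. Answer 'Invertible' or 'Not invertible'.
\text{Not invertible}

The MA(q) characteristic polynomial is P(z) = 1 - 0.759z + 1.317z^2.
Invertibility requires all roots to lie outside the unit circle, i.e. |z| > 1 for every root.
Set 1 + (-0.759) z + (1.317) z^2 = 0, i.e. a z^2 + b z + c = 0 with a = 1.317, b = -0.759, c = 1.
Discriminant D = b^2 - 4ac = (-0.759)^2 - 4*(1.317)*1 = 0.576081 - (5.268) = -4.691919.
D < 0, so the roots are the complex-conjugate pair z = (-b +/- i sqrt(-D)) / (2a) = 0.2882 +/- 0.8224i.
For a conjugate pair |z|^2 = z * conj(z) = (product of roots) = c/a = 1/(1.317) = 0.759301, so |z| = sqrt(0.759301) = 0.8714 for both roots.
Moduli of all roots: 0.8714, 0.8714.
All moduli strictly greater than 1? No.
Verdict: Not invertible.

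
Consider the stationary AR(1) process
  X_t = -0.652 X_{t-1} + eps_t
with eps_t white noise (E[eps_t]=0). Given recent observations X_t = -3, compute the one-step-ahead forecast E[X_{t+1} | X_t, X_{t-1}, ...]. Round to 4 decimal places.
E[X_{t+1} \mid \mathcal F_t] = 1.9560

For an AR(p) model X_t = c + sum_i phi_i X_{t-i} + eps_t, the
one-step-ahead conditional mean is
  E[X_{t+1} | X_t, ...] = c + sum_i phi_i X_{t+1-i}.
Substitute known values:
  E[X_{t+1} | ...] = (-0.652) * (-3)
                   = 1.9560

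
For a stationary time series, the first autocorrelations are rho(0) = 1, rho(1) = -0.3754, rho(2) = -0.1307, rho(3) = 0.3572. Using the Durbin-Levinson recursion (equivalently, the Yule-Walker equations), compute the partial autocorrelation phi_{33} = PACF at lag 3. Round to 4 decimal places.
\phi_{33} = 0.2249

The PACF at lag k is phi_{kk}, the last component of the solution
to the Yule-Walker system G_k phi = r_k where
  (G_k)_{ij} = rho(|i - j|), (r_k)_i = rho(i), i,j = 1..k.
Equivalently, Durbin-Levinson gives phi_{kk} iteratively:
  phi_{11} = rho(1)
  phi_{kk} = [rho(k) - sum_{j=1..k-1} phi_{k-1,j} rho(k-j)]
            / [1 - sum_{j=1..k-1} phi_{k-1,j} rho(j)],
  phi_{k,j} = phi_{k-1,j} - phi_{kk} phi_{k-1,k-j},  j = 1..k-1.
Step k = 1:
  phi_11 = rho(1) = -0.3754.
Step k = 2:
  phi_22 = [rho(2) - phi_11 rho(1)] / [1 - phi_11 rho(1)] = [-0.1307 - (-0.3754)(-0.3754)] / [1 - (-0.3754)(-0.3754)]
         = -0.27162516 / 0.85907484 = -0.316183.
  Update: phi_21 = phi_11 - phi_22 phi_11 = -0.3754 - (-0.316183)(-0.3754) = -0.494095.
Step k = 3:
  phi_33 = [rho(3) - phi_21 rho(2) - phi_22 rho(1)] / [1 - phi_21 rho(1) - phi_22 rho(2)]
    numerator   = 0.3572 - (-0.494095)(-0.1307) - (-0.316183)(-0.3754) = 0.17392652
    denominator = 1 - (-0.494095)(-0.3754) - (-0.316183)(-0.1307) = 0.77319149
  phi_33 = 0.17392652 / 0.77319149 = 0.2249.
Therefore phi_{33} = 0.2249.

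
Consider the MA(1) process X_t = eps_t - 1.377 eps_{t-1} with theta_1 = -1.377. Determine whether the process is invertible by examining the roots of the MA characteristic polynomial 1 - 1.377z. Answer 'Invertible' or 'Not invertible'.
\text{Not invertible}

The MA(q) characteristic polynomial is P(z) = 1 - 1.377z.
Invertibility requires all roots to lie outside the unit circle, i.e. |z| > 1 for every root.
This is linear in z: 1 + (-1.377) z = 0  =>  z = -1/(-1.377) = 0.726216,  |z| = 0.726216.
Moduli of all roots: 0.7262.
All moduli strictly greater than 1? No.
Verdict: Not invertible.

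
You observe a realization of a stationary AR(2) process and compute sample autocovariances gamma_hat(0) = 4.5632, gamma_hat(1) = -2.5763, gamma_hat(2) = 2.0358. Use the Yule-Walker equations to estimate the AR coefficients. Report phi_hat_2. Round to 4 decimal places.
\hat\phi_{2} = 0.1870

The Yule-Walker equations for an AR(p) process read, in matrix form,
  Gamma_p phi = r_p,   with   (Gamma_p)_{ij} = gamma(|i - j|),
                       (r_p)_i = gamma(i),   i,j = 1..p.
Substitute the sample gammas (Toeplitz matrix and right-hand side of size 2):
  Gamma_p = [[4.5632, -2.5763], [-2.5763, 4.5632]]
  r_p     = [-2.5763, 2.0358]
Written out:
  4.5632 phi_1 - 2.5763 phi_2 = -2.5763
  -2.5763 phi_1 + 4.5632 phi_2 = 2.0358
Solve by Cramer's rule:
  det = gamma(0)^2 - gamma(1)^2 = (4.5632)^2 - (-2.5763)^2 = 20.82279424 - 6.63732169 = 14.18547255
  phi_hat_1 = [gamma(1) gamma(0) - gamma(1) gamma(2)] / det = [(-2.5763)(4.5632) - (-2.5763)(2.0358)] / 14.18547255 = -6.51134062 / 14.18547255 = -0.459
  phi_hat_2 = [gamma(0) gamma(2) - gamma(1)^2] / det = [(4.5632)(2.0358) - (-2.5763)^2] / 14.18547255 = 2.65244087 / 14.18547255 = 0.187
So phi_hat = [-0.4590, 0.1870].
Therefore phi_hat_2 = 0.1870.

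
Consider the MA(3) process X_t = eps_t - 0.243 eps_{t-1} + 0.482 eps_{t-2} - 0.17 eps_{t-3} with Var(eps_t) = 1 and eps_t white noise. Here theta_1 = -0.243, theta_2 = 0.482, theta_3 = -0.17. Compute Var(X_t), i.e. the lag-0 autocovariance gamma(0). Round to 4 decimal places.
\gamma(0) = 1.3203

For an MA(q) process X_t = eps_t + sum_i theta_i eps_{t-i} with
Var(eps_t) = sigma^2, the variance is
  gamma(0) = sigma^2 * (1 + sum_i theta_i^2).
  sum_i theta_i^2 = (-0.243)^2 + (0.482)^2 + (-0.17)^2 = 0.059049 + 0.232324 + 0.0289 = 0.320273.
  gamma(0) = 1 * (1 + 0.320273) = 1 * 1.320273 = 1.320273, which rounds to 1.3203.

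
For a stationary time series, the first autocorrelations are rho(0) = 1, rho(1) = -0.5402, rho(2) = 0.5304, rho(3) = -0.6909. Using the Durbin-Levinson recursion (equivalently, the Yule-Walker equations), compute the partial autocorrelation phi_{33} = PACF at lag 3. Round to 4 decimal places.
\phi_{33} = -0.5080

The PACF at lag k is phi_{kk}, the last component of the solution
to the Yule-Walker system G_k phi = r_k where
  (G_k)_{ij} = rho(|i - j|), (r_k)_i = rho(i), i,j = 1..k.
Equivalently, Durbin-Levinson gives phi_{kk} iteratively:
  phi_{11} = rho(1)
  phi_{kk} = [rho(k) - sum_{j=1..k-1} phi_{k-1,j} rho(k-j)]
            / [1 - sum_{j=1..k-1} phi_{k-1,j} rho(j)],
  phi_{k,j} = phi_{k-1,j} - phi_{kk} phi_{k-1,k-j},  j = 1..k-1.
Step k = 1:
  phi_11 = rho(1) = -0.5402.
Step k = 2:
  phi_22 = [rho(2) - phi_11 rho(1)] / [1 - phi_11 rho(1)] = [0.5304 - (-0.5402)(-0.5402)] / [1 - (-0.5402)(-0.5402)]
         = 0.23858396 / 0.70818396 = 0.336895.
  Update: phi_21 = phi_11 - phi_22 phi_11 = -0.5402 - (0.336895)(-0.5402) = -0.358209.
Step k = 3:
  phi_33 = [rho(3) - phi_21 rho(2) - phi_22 rho(1)] / [1 - phi_21 rho(1) - phi_22 rho(2)]
    numerator   = -0.6909 - (-0.358209)(0.5304) - (0.336895)(-0.5402) = -0.31891498
    denominator = 1 - (-0.358209)(-0.5402) - (0.336895)(0.5304) = 0.62780611
  phi_33 = -0.31891498 / 0.62780611 = -0.508.
Therefore phi_{33} = -0.5080.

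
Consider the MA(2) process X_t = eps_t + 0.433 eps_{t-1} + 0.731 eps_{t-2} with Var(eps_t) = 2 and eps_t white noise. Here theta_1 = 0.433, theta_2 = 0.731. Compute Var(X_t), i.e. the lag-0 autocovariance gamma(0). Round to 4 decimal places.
\gamma(0) = 3.4437

For an MA(q) process X_t = eps_t + sum_i theta_i eps_{t-i} with
Var(eps_t) = sigma^2, the variance is
  gamma(0) = sigma^2 * (1 + sum_i theta_i^2).
  sum_i theta_i^2 = (0.433)^2 + (0.731)^2 = 0.187489 + 0.534361 = 0.72185.
  gamma(0) = 2 * (1 + 0.72185) = 2 * 1.72185 = 3.4437.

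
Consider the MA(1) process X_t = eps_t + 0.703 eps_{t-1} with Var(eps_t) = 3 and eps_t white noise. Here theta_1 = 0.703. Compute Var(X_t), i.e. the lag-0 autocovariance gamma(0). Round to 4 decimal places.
\gamma(0) = 4.4826

For an MA(q) process X_t = eps_t + sum_i theta_i eps_{t-i} with
Var(eps_t) = sigma^2, the variance is
  gamma(0) = sigma^2 * (1 + sum_i theta_i^2).
  sum_i theta_i^2 = (0.703)^2 = 0.494209.
  gamma(0) = 3 * (1 + 0.494209) = 3 * 1.494209 = 4.482627, which rounds to 4.4826.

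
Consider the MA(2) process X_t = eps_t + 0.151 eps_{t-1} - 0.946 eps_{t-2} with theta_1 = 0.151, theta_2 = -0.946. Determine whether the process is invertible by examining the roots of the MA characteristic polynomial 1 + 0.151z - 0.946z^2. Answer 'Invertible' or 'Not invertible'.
\text{Not invertible}

The MA(q) characteristic polynomial is P(z) = 1 + 0.151z - 0.946z^2.
Invertibility requires all roots to lie outside the unit circle, i.e. |z| > 1 for every root.
Set 1 + (0.151) z + (-0.946) z^2 = 0, i.e. a z^2 + b z + c = 0 with a = -0.946, b = 0.151, c = 1.
Discriminant D = b^2 - 4ac = (0.151)^2 - 4*(-0.946)*1 = 0.022801 - (-3.784) = 3.806801.
D >= 0, so the roots are real: z = (-b +/- sqrt(D)) / (2a) = (-0.151 +/- 1.951103) / (-1.892).
  z_1 = (-0.151 + 1.951103) / (-1.892) = -0.9514,   |z_1| = 0.9514.
  z_2 = (-0.151 - 1.951103) / (-1.892) = 1.111,   |z_2| = 1.111.
Moduli of all roots: 0.9514, 1.1110.
All moduli strictly greater than 1? No.
Verdict: Not invertible.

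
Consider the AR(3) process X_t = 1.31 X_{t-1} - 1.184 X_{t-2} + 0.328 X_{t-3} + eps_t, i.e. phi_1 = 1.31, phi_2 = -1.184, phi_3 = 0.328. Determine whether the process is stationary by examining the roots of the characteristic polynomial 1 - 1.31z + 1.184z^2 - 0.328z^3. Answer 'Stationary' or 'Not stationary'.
\text{Stationary}

The AR(p) characteristic polynomial is P(z) = 1 - 1.31z + 1.184z^2 - 0.328z^3.
Stationarity requires all roots to lie outside the unit circle, i.e. |z| > 1 for every root.
Degree 3: look for a simple real root z0 first, then factor out (1 - z/z0) and solve the remaining quadratic.
Testing z0 = 2.5: P(2.5) = 1 + (-1.31)(2.5) + (1.184)(2.5)^2 + (-0.328)(2.5)^3
  = 1 + (-3.275) + (7.4) + (-5.125) = 0.  So z_0 = 2.5 is a root, |z_0| = 2.5.
Divide out the factor (1 - 0.4 z) = (1 - z/z0) (since 1/z0 = 0.4):
  P(z) = (1 - 0.4 z)(1 + (-0.91) z + (0.82) z^2)
  [check: z-coef -0.91 - (0.4) = -1.31; z^2-coef 0.82 - (0.4)(-0.91) = 1.184; z^3-coef -(0.4)(0.82) = -0.328.]
Remaining roots from the quadratic factor 1 + (-0.91) z + (0.82) z^2:
  Set 1 + (-0.91) z + (0.82) z^2 = 0, i.e. a z^2 + b z + c = 0 with a = 0.82, b = -0.91, c = 1.
  Discriminant D = b^2 - 4ac = (-0.91)^2 - 4*(0.82)*1 = 0.8281 - (3.28) = -2.4519.
  D < 0, so the roots are the complex-conjugate pair z = (-b +/- i sqrt(-D)) / (2a) = 0.5549 +/- 0.9548i.
  For a conjugate pair |z|^2 = z * conj(z) = (product of roots) = c/a = 1/(0.82) = 1.219512, so |z| = sqrt(1.219512) = 1.1043 for both roots.
Moduli of all roots: 2.5000, 1.1043, 1.1043.
All moduli strictly greater than 1? Yes.
Verdict: Stationary.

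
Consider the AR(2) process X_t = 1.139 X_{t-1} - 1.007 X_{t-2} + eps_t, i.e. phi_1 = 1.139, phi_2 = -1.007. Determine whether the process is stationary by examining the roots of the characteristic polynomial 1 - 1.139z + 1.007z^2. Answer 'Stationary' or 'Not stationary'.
\text{Not stationary}

The AR(p) characteristic polynomial is P(z) = 1 - 1.139z + 1.007z^2.
Stationarity requires all roots to lie outside the unit circle, i.e. |z| > 1 for every root.
Set 1 + (-1.139) z + (1.007) z^2 = 0, i.e. a z^2 + b z + c = 0 with a = 1.007, b = -1.139, c = 1.
Discriminant D = b^2 - 4ac = (-1.139)^2 - 4*(1.007)*1 = 1.297321 - (4.028) = -2.730679.
D < 0, so the roots are the complex-conjugate pair z = (-b +/- i sqrt(-D)) / (2a) = 0.5655 +/- 0.8205i.
For a conjugate pair |z|^2 = z * conj(z) = (product of roots) = c/a = 1/(1.007) = 0.993049, so |z| = sqrt(0.993049) = 0.9965 for both roots.
Moduli of all roots: 0.9965, 0.9965.
All moduli strictly greater than 1? No.
Verdict: Not stationary.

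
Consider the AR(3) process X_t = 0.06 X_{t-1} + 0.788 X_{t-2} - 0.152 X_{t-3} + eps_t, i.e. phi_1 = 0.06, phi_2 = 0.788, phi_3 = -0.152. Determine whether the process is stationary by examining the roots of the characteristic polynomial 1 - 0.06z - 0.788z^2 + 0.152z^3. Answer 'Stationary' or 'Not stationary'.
\text{Stationary}

The AR(p) characteristic polynomial is P(z) = 1 - 0.06z - 0.788z^2 + 0.152z^3.
Stationarity requires all roots to lie outside the unit circle, i.e. |z| > 1 for every root.
Degree 3: look for a simple real root z0 first, then factor out (1 - z/z0) and solve the remaining quadratic.
Testing z0 = 5: P(5) = 1 + (-0.06)(5) + (-0.788)(5)^2 + (0.152)(5)^3
  = 1 + (-0.3) + (-19.7) + (19) = 0.  So z_0 = 5 is a root, |z_0| = 5.
Divide out the factor (1 - 0.2 z) = (1 - z/z0) (since 1/z0 = 0.2):
  P(z) = (1 - 0.2 z)(1 + (0.14) z + (-0.76) z^2)
  [check: z-coef 0.14 - (0.2) = -0.06; z^2-coef -0.76 - (0.2)(0.14) = -0.788; z^3-coef -(0.2)(-0.76) = 0.152.]
Remaining roots from the quadratic factor 1 + (0.14) z + (-0.76) z^2:
  Set 1 + (0.14) z + (-0.76) z^2 = 0, i.e. a z^2 + b z + c = 0 with a = -0.76, b = 0.14, c = 1.
  Discriminant D = b^2 - 4ac = (0.14)^2 - 4*(-0.76)*1 = 0.0196 - (-3.04) = 3.0596.
  D >= 0, so the roots are real: z = (-b +/- sqrt(D)) / (2a) = (-0.14 +/- 1.749171) / (-1.52).
    z_1 = (-0.14 + 1.749171) / (-1.52) = -1.0587,   |z_1| = 1.0587.
    z_2 = (-0.14 - 1.749171) / (-1.52) = 1.2429,   |z_2| = 1.2429.
Moduli of all roots: 5.0000, 1.0587, 1.2429.
All moduli strictly greater than 1? Yes.
Verdict: Stationary.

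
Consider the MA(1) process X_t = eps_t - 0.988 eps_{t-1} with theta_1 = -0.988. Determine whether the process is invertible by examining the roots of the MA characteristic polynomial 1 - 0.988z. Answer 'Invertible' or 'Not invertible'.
\text{Invertible}

The MA(q) characteristic polynomial is P(z) = 1 - 0.988z.
Invertibility requires all roots to lie outside the unit circle, i.e. |z| > 1 for every root.
This is linear in z: 1 + (-0.988) z = 0  =>  z = -1/(-0.988) = 1.012146,  |z| = 1.012146.
Moduli of all roots: 1.0121.
All moduli strictly greater than 1? Yes.
Verdict: Invertible.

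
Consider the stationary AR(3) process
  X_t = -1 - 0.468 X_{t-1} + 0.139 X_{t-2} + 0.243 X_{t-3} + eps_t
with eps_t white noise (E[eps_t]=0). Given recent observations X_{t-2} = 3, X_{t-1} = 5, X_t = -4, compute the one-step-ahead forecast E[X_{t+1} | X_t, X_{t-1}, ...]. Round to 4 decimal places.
E[X_{t+1} \mid \mathcal F_t] = 2.2960

For an AR(p) model X_t = c + sum_i phi_i X_{t-i} + eps_t, the
one-step-ahead conditional mean is
  E[X_{t+1} | X_t, ...] = c + sum_i phi_i X_{t+1-i}.
Substitute known values:
  E[X_{t+1} | ...] = -1 + (-0.468) * (-4) + (0.139) * (5) + (0.243) * (3)
                   = 2.2960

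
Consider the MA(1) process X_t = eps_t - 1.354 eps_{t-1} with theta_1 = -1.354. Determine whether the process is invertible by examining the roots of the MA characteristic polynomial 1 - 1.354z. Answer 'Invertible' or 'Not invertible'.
\text{Not invertible}

The MA(q) characteristic polynomial is P(z) = 1 - 1.354z.
Invertibility requires all roots to lie outside the unit circle, i.e. |z| > 1 for every root.
This is linear in z: 1 + (-1.354) z = 0  =>  z = -1/(-1.354) = 0.738552,  |z| = 0.738552.
Moduli of all roots: 0.7386.
All moduli strictly greater than 1? No.
Verdict: Not invertible.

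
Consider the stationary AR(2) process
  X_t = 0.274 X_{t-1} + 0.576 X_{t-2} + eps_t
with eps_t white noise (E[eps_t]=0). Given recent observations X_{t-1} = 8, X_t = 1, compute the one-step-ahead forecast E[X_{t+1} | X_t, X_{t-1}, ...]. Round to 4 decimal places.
E[X_{t+1} \mid \mathcal F_t] = 4.8820

For an AR(p) model X_t = c + sum_i phi_i X_{t-i} + eps_t, the
one-step-ahead conditional mean is
  E[X_{t+1} | X_t, ...] = c + sum_i phi_i X_{t+1-i}.
Substitute known values:
  E[X_{t+1} | ...] = (0.274) * (1) + (0.576) * (8)
                   = 4.8820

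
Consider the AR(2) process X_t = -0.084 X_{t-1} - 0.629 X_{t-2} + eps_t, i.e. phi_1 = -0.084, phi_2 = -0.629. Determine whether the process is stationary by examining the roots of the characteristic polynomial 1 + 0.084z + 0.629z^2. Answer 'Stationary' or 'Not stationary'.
\text{Stationary}

The AR(p) characteristic polynomial is P(z) = 1 + 0.084z + 0.629z^2.
Stationarity requires all roots to lie outside the unit circle, i.e. |z| > 1 for every root.
Set 1 + (0.084) z + (0.629) z^2 = 0, i.e. a z^2 + b z + c = 0 with a = 0.629, b = 0.084, c = 1.
Discriminant D = b^2 - 4ac = (0.084)^2 - 4*(0.629)*1 = 0.007056 - (2.516) = -2.508944.
D < 0, so the roots are the complex-conjugate pair z = (-b +/- i sqrt(-D)) / (2a) = -0.0668 +/- 1.2591i.
For a conjugate pair |z|^2 = z * conj(z) = (product of roots) = c/a = 1/(0.629) = 1.589825, so |z| = sqrt(1.589825) = 1.2609 for both roots.
Moduli of all roots: 1.2609, 1.2609.
All moduli strictly greater than 1? Yes.
Verdict: Stationary.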